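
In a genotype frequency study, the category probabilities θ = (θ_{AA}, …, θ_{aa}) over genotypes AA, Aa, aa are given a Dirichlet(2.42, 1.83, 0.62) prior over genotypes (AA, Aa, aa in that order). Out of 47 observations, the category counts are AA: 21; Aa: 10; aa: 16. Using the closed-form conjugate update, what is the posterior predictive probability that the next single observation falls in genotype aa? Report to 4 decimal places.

The Dirichlet prior is conjugate to the Multinomial likelihood: each posterior αⱼ = prior αⱼ + observed count nⱼ.
Posterior concentration: (23.42, 11.83, 16.62), total = 51.87.
P(next = aa | data) = α_{aa}/Σα = 0.3204.

0.3204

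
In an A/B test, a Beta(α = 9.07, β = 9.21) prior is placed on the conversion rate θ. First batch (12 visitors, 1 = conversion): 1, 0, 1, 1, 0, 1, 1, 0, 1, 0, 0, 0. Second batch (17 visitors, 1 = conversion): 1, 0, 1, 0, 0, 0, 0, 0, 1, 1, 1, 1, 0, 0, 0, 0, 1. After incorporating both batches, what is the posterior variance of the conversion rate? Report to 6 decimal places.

The Beta prior is conjugate to a Binomial/Bernoulli likelihood; the update adds successes to α and failures to β.
After batch 1: Beta(9.07+6, 9.21+6) = Beta(15.07, 15.21).
After batch 2: Beta(15.07+7, 15.21+10) = Beta(22.07, 25.21).
Var = αβ/((α+β)²(α+β+1)) = 22.07·25.21/(47.28²·48.28) = 0.005155.

0.005155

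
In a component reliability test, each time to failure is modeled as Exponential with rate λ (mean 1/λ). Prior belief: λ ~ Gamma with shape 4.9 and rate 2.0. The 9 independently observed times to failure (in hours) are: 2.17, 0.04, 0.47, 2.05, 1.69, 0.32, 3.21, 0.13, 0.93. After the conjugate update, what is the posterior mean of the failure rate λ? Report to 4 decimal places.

With a Gamma(shape α, rate β) prior on the exponential rate λ, the posterior after n observations with total T = Σxᵢ is Gamma(α+n, β+T).
Sum of observations T = 11.01 hours; n = 9.
Posterior: Gamma(4.9+9, 2.0+11.01) = Gamma(13.9, 13.01).
Posterior mean of λ = α/β = 13.9/13.01 = 1.0684.

1.0684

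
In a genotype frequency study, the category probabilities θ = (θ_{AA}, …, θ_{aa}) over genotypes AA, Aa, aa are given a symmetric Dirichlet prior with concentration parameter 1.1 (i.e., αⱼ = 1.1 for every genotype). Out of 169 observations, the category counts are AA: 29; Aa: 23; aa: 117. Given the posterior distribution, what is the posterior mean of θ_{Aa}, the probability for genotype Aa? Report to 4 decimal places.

The Dirichlet prior is conjugate to the Multinomial likelihood: each posterior αⱼ = prior αⱼ + observed count nⱼ.
Posterior concentration: (30.1, 24.1, 118.1), total = 172.3.
E[θ_{Aa}|data] = α_{Aa}/Σα = 24.1/172.3 = 0.1399.

0.1399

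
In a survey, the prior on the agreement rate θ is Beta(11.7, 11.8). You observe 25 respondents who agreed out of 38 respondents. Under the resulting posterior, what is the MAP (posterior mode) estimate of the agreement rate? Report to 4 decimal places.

The Beta prior is conjugate to a Binomial/Bernoulli likelihood; the update adds successes to α and failures to β.
Posterior: Beta(α+k, β+n−k) = Beta(11.7+25, 11.8+13) = Beta(36.7, 24.8).
Mode of Beta(a,b) for a,b>1 is (a−1)/(a+b−2) = 35.7/59.5 = 0.6000.

0.6000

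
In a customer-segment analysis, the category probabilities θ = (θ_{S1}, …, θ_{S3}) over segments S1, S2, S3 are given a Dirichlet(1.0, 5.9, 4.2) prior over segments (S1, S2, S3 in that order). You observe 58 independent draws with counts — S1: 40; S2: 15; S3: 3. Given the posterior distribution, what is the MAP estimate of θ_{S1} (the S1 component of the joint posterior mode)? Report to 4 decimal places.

0.6051

The Dirichlet prior is conjugate to the Multinomial likelihood: each posterior αⱼ = prior αⱼ + observed count nⱼ.
Posterior concentration: (41.0, 20.9, 7.2), total = 69.1.
Joint mode component: (α_{S1}−1)/(Σα−K) = 40.0/66.1 = 0.6051.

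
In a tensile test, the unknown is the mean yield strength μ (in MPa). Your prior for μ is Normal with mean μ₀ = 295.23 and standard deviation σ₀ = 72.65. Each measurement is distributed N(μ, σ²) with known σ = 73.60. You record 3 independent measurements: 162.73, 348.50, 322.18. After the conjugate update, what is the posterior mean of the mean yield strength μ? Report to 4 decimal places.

For Normal data with known variance σ², a Normal(μ₀, σ₀²) prior on μ is conjugate. Posterior precision = 1/σ₀² + n/σ²; posterior mean is the precision-weighted average of μ₀ and x̄.
Σxᵢ = 162.73 + 348.50 + 322.18 = 833.41, so n·x̄ = 833.41.
σ₀² = 72.65² = 5278.0225, σ² = 73.60² = 5416.96; σ² + n·σ₀² = 5416.96 + 3·5278.0225 = 21251.0275.
Posterior mean = (μ₀/σ₀² + n·x̄/σ²)/(1/σ₀² + n/σ²) = (σ²·μ₀ + σ₀²·n·x̄)/(σ² + n·σ₀²) = (5416.96·295.23 + 5278.0225·833.41)/21251.0275 = 5998005.832525/21251.0275 = 282.2455.

282.2455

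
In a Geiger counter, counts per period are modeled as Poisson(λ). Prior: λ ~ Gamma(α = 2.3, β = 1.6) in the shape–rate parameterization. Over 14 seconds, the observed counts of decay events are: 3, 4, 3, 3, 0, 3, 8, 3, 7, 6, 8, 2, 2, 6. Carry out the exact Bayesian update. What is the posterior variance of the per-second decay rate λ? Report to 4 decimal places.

With a Gamma(shape α, rate β) prior, the Poisson likelihood is conjugate: the posterior is Gamma(α + ΣXᵢ, β + n).
Sum of counts S = 58 over n = 14 seconds.
Posterior: Gamma(α+S, β+n) = Gamma(2.3+58, 1.6+14) = Gamma(60.3, 15.6).
Var = α/β² = 60.3/15.6² = 0.2478.

0.2478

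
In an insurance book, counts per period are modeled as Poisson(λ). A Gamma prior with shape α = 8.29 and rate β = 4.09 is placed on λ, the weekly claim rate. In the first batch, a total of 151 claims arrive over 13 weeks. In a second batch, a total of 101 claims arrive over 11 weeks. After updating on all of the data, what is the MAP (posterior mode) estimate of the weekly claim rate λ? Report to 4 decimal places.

9.2307

With a Gamma(shape α, rate β) prior, the Poisson likelihood is conjugate: the posterior is Gamma(α + ΣXᵢ, β + n).
After batch 1: Gamma(α+S, β+n) = Gamma(8.29+151, 4.09+13) = Gamma(159.29, 17.09).
After batch 2: Gamma(α+S, β+n) = Gamma(159.29+101, 17.09+11) = Gamma(260.29, 28.09).
Mode of Gamma(α,β) for α≥1 is (α−1)/β = 259.29/28.09 = 9.2307.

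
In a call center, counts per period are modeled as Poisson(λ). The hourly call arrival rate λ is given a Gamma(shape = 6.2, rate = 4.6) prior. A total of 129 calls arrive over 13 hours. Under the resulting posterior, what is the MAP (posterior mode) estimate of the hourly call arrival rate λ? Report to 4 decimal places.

7.6250

With a Gamma(shape α, rate β) prior, the Poisson likelihood is conjugate: the posterior is Gamma(α + ΣXᵢ, β + n).
Posterior: Gamma(α+S, β+n) = Gamma(6.2+129, 4.6+13) = Gamma(135.2, 17.6).
Mode of Gamma(α,β) for α≥1 is (α−1)/β = 134.2/17.6 = 7.6250.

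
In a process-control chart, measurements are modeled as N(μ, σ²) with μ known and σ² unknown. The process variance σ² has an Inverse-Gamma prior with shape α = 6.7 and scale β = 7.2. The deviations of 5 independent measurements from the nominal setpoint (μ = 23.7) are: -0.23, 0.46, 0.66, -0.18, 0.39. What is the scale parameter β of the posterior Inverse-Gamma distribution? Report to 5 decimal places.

With known mean μ and an Inverse-Gamma(α, β) prior on σ², the Normal likelihood is conjugate: posterior is Inv-Gamma(α + n/2, β + Σ(xᵢ−μ)²/2).
Σ(xᵢ−μ)² = (-0.23)² + (0.46)² + (0.66)² + (-0.18)² + (0.39)² = 0.8846.
Posterior: Inv-Gamma(6.7 + 5/2, 7.2 + 0.8846/2) = Inv-Gamma(9.20, 7.64230).
Posterior β = 7.64230.

7.64230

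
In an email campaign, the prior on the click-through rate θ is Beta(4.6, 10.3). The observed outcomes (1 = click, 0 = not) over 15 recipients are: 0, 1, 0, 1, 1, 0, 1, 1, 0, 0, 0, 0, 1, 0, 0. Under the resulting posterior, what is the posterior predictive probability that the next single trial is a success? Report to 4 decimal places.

The Beta prior is conjugate to a Binomial/Bernoulli likelihood; the update adds successes to α and failures to β.
Posterior: Beta(α+k, β+n−k) = Beta(4.6+6, 10.3+9) = Beta(10.6, 19.3).
For a single future Bernoulli trial, P(success | data) = α/(α+β) = 0.3545.

0.3545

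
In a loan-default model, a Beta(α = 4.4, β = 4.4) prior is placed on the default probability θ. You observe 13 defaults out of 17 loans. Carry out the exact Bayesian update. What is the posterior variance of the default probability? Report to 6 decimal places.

The Beta prior is conjugate to a Binomial/Bernoulli likelihood; the update adds successes to α and failures to β.
Posterior: Beta(α+k, β+n−k) = Beta(4.4+13, 4.4+4) = Beta(17.4, 8.4).
Var = αβ/((α+β)²(α+β+1)) = 17.4·8.4/(25.8²·26.8) = 0.008193.

0.008193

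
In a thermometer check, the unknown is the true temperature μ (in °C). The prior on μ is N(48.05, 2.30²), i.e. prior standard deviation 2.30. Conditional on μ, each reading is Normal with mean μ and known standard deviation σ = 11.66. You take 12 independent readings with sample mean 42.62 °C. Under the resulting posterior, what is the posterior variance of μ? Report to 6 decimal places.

3.606202

For Normal data with known variance σ², a Normal(μ₀, σ₀²) prior on μ is conjugate. Posterior precision = 1/σ₀² + n/σ²; posterior mean is the precision-weighted average of μ₀ and x̄.
σ₀² = 2.30² = 5.29, σ² = 11.66² = 135.9556; σ² + n·σ₀² = 135.9556 + 12·5.29 = 199.4356.
Posterior precision = 1/σ₀² + n/σ² = 1/5.29 + 12/135.9556 = (σ² + n·σ₀²)/(σ₀²σ²) = 199.4356/(5.29·135.9556); posterior variance σₙ² = σ₀²σ²/(σ² + n·σ₀²) = 5.29·135.9556/199.4356 = 3.606202.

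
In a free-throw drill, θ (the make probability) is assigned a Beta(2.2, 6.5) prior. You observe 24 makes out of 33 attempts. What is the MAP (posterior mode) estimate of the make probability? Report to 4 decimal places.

0.6348

The Beta prior is conjugate to a Binomial/Bernoulli likelihood; the update adds successes to α and failures to β.
Posterior: Beta(α+k, β+n−k) = Beta(2.2+24, 6.5+9) = Beta(26.2, 15.5).
Mode of Beta(a,b) for a,b>1 is (a−1)/(a+b−2) = 25.2/39.7 = 0.6348.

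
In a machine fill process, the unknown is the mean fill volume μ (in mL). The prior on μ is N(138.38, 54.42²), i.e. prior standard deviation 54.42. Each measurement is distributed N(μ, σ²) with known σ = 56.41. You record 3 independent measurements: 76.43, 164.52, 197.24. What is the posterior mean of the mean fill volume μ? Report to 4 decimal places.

For Normal data with known variance σ², a Normal(μ₀, σ₀²) prior on μ is conjugate. Posterior precision = 1/σ₀² + n/σ²; posterior mean is the precision-weighted average of μ₀ and x̄.
Σxᵢ = 76.43 + 164.52 + 197.24 = 438.19, so n·x̄ = 438.19.
σ₀² = 54.42² = 2961.5364, σ² = 56.41² = 3182.0881; σ² + n·σ₀² = 3182.0881 + 3·2961.5364 = 12066.6973.
Posterior mean = (μ₀/σ₀² + n·x̄/σ²)/(1/σ₀² + n/σ²) = (σ²·μ₀ + σ₀²·n·x̄)/(σ² + n·σ₀²) = (3182.0881·138.38 + 2961.5364·438.19)/12066.6973 = 1738052.986394/12066.6973 = 144.0372.

144.0372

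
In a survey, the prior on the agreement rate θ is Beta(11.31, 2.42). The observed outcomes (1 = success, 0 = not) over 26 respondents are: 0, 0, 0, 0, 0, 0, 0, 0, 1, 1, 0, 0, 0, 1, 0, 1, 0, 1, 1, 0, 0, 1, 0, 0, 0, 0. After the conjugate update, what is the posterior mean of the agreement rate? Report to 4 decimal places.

The Beta prior is conjugate to a Binomial/Bernoulli likelihood; the update adds successes to α and failures to β.
Posterior: Beta(α+k, β+n−k) = Beta(11.31+7, 2.42+19) = Beta(18.31, 21.42).
Posterior mean = α/(α+β) = 18.31/39.73 = 0.4609.

0.4609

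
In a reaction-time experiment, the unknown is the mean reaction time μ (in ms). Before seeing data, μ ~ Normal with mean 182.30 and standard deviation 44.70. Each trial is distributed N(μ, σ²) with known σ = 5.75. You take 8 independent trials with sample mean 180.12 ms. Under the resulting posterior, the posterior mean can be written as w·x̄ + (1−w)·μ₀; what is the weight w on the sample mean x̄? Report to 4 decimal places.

For Normal data with known variance σ², a Normal(μ₀, σ₀²) prior on μ is conjugate. Posterior precision = 1/σ₀² + n/σ²; posterior mean is the precision-weighted average of μ₀ and x̄.
σ₀² = 44.70² = 1998.09, σ² = 5.75² = 33.0625. Prior precision 1/σ₀² = 1/1998.09; data precision n/σ² = 8/33.0625.
w = (n/σ²)/(1/σ₀² + n/σ²) = n·σ₀²/(σ² + n·σ₀²) = 8·1998.09/(33.0625 + 8·1998.09) = 15984.72/16017.7825 = 0.9979.

0.9979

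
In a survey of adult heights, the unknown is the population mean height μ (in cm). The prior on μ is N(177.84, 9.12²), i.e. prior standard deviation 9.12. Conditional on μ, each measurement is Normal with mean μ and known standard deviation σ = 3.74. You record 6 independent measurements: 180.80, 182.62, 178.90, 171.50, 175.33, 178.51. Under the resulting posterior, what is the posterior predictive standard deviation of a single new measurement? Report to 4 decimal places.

For Normal data with known variance σ², a Normal(μ₀, σ₀²) prior on μ is conjugate. Posterior precision = 1/σ₀² + n/σ²; posterior mean is the precision-weighted average of μ₀ and x̄.
σ₀² = 9.12² = 83.1744, σ² = 3.74² = 13.9876; σ² + n·σ₀² = 13.9876 + 6·83.1744 = 513.034.
Posterior precision = 1/σ₀² + n/σ² = 1/83.1744 + 6/13.9876 = (σ² + n·σ₀²)/(σ₀²σ²) = 513.034/(83.1744·13.9876); posterior variance σₙ² = σ₀²σ²/(σ² + n·σ₀²) = 83.1744·13.9876/513.034 = 2.267706.
Predictive variance for one new observation = σₙ² + σ² = 83.1744·13.9876/513.034 + 13.9876 = σ²·(σ₀² + 513.034)/513.034 = 13.9876·596.2084/513.034 = 16.255306; SD = √(13.9876·596.2084/513.034) = 4.0318.

4.0318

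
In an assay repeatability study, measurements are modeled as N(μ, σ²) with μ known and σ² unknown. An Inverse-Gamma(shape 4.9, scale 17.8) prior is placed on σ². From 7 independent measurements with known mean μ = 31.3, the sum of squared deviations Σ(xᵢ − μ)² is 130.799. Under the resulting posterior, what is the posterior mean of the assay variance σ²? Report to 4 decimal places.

11.2432

With known mean μ and an Inverse-Gamma(α, β) prior on σ², the Normal likelihood is conjugate: posterior is Inv-Gamma(α + n/2, β + Σ(xᵢ−μ)²/2).
Posterior: Inv-Gamma(4.9 + 7/2, 17.8 + 130.799/2) = Inv-Gamma(8.40, 83.1995).
E[σ²|data] = β/(α−1) = 83.1995/7.40 = 11.2432.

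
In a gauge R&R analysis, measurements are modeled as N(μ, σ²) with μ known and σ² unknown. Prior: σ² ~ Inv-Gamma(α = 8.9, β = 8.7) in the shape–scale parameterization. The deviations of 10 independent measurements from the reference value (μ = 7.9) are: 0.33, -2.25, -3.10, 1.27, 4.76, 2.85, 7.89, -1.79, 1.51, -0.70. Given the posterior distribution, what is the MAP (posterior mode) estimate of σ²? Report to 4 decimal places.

With known mean μ and an Inverse-Gamma(α, β) prior on σ², the Normal likelihood is conjugate: posterior is Inv-Gamma(α + n/2, β + Σ(xᵢ−μ)²/2).
Σ(xᵢ−μ)² = (0.33)² + (-2.25)² + (-3.10)² + (1.27)² + (4.76)² + (2.85)² + (7.89)² + (-1.79)² + (1.51)² + (-0.70)² = 115.4007.
Posterior: Inv-Gamma(8.9 + 10/2, 8.7 + 115.4007/2) = Inv-Gamma(13.90, 66.40035).
Mode = β/(α+1) = 66.40035/14.90 = 4.4564.

4.4564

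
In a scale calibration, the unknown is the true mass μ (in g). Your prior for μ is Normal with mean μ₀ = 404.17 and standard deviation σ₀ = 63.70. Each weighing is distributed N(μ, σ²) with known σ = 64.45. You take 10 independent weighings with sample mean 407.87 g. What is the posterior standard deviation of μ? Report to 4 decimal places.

19.4115

For Normal data with known variance σ², a Normal(μ₀, σ₀²) prior on μ is conjugate. Posterior precision = 1/σ₀² + n/σ²; posterior mean is the precision-weighted average of μ₀ and x̄.
σ₀² = 63.70² = 4057.69, σ² = 64.45² = 4153.8025; σ² + n·σ₀² = 4153.8025 + 10·4057.69 = 44730.7025.
Posterior precision = 1/σ₀² + n/σ² = 1/4057.69 + 10/4153.8025 = (σ² + n·σ₀²)/(σ₀²σ²) = 44730.7025/(4057.69·4153.8025); posterior variance σₙ² = σ₀²σ²/(σ² + n·σ₀²) = 4057.69·4153.8025/44730.7025 = 376.807023.
Posterior SD = √σₙ² = √(4057.69·4153.8025/44730.7025) = 19.4115.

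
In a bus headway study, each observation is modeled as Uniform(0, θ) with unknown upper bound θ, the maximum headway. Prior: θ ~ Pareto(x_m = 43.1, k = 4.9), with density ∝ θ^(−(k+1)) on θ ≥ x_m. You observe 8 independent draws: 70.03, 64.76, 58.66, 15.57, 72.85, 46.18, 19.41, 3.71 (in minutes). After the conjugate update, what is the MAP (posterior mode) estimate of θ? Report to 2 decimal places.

A Pareto(scale x_m, shape k) prior on the upper bound θ of Uniform(0, θ) is conjugate: posterior is Pareto(max(x_m, max xᵢ), k + n).
Sample maximum = 72.85; prior scale x_m = 43.1 → posterior scale = max = 72.85.
Posterior shape = 4.9 + 8 = 12.9.
The Pareto density is decreasing on [x_m, ∞), so the mode is x_m = 72.85.

72.85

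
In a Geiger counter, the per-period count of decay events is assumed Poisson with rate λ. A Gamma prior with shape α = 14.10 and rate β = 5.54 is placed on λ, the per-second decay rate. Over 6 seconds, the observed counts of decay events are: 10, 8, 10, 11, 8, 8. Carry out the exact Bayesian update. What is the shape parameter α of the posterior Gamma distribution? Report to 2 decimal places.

With a Gamma(shape α, rate β) prior, the Poisson likelihood is conjugate: the posterior is Gamma(α + ΣXᵢ, β + n).
Sum of counts S = 55 over n = 6 seconds.
Posterior: Gamma(α+S, β+n) = Gamma(14.10+55, 5.54+6) = Gamma(69.10, 11.54).
Posterior α = 69.10.

69.10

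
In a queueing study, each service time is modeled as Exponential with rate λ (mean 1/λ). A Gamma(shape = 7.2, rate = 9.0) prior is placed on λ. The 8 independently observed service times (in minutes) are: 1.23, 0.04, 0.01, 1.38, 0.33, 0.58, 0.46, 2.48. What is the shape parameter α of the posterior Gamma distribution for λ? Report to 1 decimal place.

15.2

With a Gamma(shape α, rate β) prior on the exponential rate λ, the posterior after n observations with total T = Σxᵢ is Gamma(α+n, β+T).
Sum of observations T = 6.51 minutes; n = 8.
Posterior: Gamma(7.2+8, 9.0+6.51) = Gamma(15.2, 15.51).
Posterior α = 15.2.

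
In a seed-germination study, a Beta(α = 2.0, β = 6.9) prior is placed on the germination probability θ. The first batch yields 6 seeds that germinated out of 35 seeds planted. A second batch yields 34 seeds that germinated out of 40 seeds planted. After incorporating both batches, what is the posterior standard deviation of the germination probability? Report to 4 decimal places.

0.0543

The Beta prior is conjugate to a Binomial/Bernoulli likelihood; the update adds successes to α and failures to β.
After batch 1: Beta(2.0+6, 6.9+29) = Beta(8.0, 35.9).
After batch 2: Beta(8.0+34, 35.9+6) = Beta(42.0, 41.9).
Var = αβ/((α+β)²(α+β+1)) = 42.0·41.9/(83.9²·84.9) = 0.00294464; SD = √0.00294464 = 0.0543.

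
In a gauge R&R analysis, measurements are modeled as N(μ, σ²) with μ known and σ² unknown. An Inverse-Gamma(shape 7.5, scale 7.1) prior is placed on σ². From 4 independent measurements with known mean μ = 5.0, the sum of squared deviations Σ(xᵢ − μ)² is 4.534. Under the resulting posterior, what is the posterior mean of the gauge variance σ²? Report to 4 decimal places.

With known mean μ and an Inverse-Gamma(α, β) prior on σ², the Normal likelihood is conjugate: posterior is Inv-Gamma(α + n/2, β + Σ(xᵢ−μ)²/2).
Posterior: Inv-Gamma(7.5 + 4/2, 7.1 + 4.534/2) = Inv-Gamma(9.50, 9.3670).
E[σ²|data] = β/(α−1) = 9.3670/8.50 = 1.1020.

1.1020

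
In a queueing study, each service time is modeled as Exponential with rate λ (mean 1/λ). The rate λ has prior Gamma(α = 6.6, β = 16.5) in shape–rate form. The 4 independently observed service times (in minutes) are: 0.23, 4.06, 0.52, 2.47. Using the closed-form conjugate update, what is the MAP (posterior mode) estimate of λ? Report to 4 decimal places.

With a Gamma(shape α, rate β) prior on the exponential rate λ, the posterior after n observations with total T = Σxᵢ is Gamma(α+n, β+T).
Sum of observations T = 7.28 minutes; n = 4.
Posterior: Gamma(6.6+4, 16.5+7.28) = Gamma(10.6, 23.78).
Mode = (α−1)/β = 0.4037.

0.4037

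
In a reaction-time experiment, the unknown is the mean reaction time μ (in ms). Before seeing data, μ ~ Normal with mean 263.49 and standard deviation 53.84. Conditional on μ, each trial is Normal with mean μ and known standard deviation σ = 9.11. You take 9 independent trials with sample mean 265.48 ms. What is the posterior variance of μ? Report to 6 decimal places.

For Normal data with known variance σ², a Normal(μ₀, σ₀²) prior on μ is conjugate. Posterior precision = 1/σ₀² + n/σ²; posterior mean is the precision-weighted average of μ₀ and x̄.
σ₀² = 53.84² = 2898.7456, σ² = 9.11² = 82.9921; σ² + n·σ₀² = 82.9921 + 9·2898.7456 = 26171.7025.
Posterior precision = 1/σ₀² + n/σ² = 1/2898.7456 + 9/82.9921 = (σ² + n·σ₀²)/(σ₀²σ²) = 26171.7025/(2898.7456·82.9921); posterior variance σₙ² = σ₀²σ²/(σ² + n·σ₀²) = 2898.7456·82.9921/26171.7025 = 9.192103.

9.192103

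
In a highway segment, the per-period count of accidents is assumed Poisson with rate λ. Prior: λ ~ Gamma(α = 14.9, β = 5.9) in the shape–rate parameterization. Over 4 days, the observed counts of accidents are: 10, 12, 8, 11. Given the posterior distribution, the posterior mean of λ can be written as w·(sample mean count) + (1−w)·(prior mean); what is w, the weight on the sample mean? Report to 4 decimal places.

With a Gamma(shape α, rate β) prior, the Poisson likelihood is conjugate: the posterior is Gamma(α + ΣXᵢ, β + n).
Posterior mean = (α₀+S)/(β₀+n) = [n/(β₀+n)]·(S/n) + [β₀/(β₀+n)]·(α₀/β₀), so only n and β₀ enter the weight.
Weight on data w = n/(β₀+n) = 4/(5.9+4) = 4/9.9 = 0.4040.

0.4040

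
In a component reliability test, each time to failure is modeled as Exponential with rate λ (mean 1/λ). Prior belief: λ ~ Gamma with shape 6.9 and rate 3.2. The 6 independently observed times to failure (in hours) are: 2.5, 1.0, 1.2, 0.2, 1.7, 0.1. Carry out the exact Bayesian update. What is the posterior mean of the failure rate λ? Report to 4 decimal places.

1.3030

With a Gamma(shape α, rate β) prior on the exponential rate λ, the posterior after n observations with total T = Σxᵢ is Gamma(α+n, β+T).
Sum of observations T = 6.7 hours; n = 6.
Posterior: Gamma(6.9+6, 3.2+6.7) = Gamma(12.9, 9.9).
Posterior mean of λ = α/β = 12.9/9.9 = 1.3030.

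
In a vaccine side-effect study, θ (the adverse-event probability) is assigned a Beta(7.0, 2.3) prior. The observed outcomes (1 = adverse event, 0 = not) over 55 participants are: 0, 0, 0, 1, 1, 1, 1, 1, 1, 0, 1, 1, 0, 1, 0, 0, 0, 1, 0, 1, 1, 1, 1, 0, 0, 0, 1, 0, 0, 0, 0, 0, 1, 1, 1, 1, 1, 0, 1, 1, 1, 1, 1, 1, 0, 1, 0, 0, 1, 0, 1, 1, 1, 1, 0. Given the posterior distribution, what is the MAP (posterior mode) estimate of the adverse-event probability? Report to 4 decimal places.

0.6100

The Beta prior is conjugate to a Binomial/Bernoulli likelihood; the update adds successes to α and failures to β.
Posterior: Beta(α+k, β+n−k) = Beta(7.0+32, 2.3+23) = Beta(39.0, 25.3).
Mode of Beta(a,b) for a,b>1 is (a−1)/(a+b−2) = 38.0/62.3 = 0.6100.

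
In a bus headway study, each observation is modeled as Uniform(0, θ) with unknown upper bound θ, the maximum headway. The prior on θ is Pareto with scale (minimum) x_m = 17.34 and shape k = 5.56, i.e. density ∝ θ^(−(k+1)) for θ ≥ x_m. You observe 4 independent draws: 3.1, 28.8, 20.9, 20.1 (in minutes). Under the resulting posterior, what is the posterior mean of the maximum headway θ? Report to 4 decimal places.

32.1645

A Pareto(scale x_m, shape k) prior on the upper bound θ of Uniform(0, θ) is conjugate: posterior is Pareto(max(x_m, max xᵢ), k + n).
Sample maximum = 28.8; prior scale x_m = 17.34 → posterior scale = max = 28.80.
Posterior shape = 5.56 + 4 = 9.56.
E[θ|data] = k·x_m/(k−1) = 9.56·28.80/8.56 = 32.1645.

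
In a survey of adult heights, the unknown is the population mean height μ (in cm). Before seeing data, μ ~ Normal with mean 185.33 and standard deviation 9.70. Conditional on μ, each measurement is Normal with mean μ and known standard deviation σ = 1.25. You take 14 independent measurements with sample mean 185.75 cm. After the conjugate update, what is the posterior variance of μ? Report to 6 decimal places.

For Normal data with known variance σ², a Normal(μ₀, σ₀²) prior on μ is conjugate. Posterior precision = 1/σ₀² + n/σ²; posterior mean is the precision-weighted average of μ₀ and x̄.
σ₀² = 9.70² = 94.09, σ² = 1.25² = 1.5625; σ² + n·σ₀² = 1.5625 + 14·94.09 = 1318.8225.
Posterior precision = 1/σ₀² + n/σ² = 1/94.09 + 14/1.5625 = (σ² + n·σ₀²)/(σ₀²σ²) = 1318.8225/(94.09·1.5625); posterior variance σₙ² = σ₀²σ²/(σ² + n·σ₀²) = 94.09·1.5625/1318.8225 = 0.111475.

0.111475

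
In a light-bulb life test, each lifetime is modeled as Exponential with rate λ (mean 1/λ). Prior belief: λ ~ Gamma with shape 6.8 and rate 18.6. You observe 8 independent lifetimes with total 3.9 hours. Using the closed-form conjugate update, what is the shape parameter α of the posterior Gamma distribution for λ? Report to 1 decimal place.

With a Gamma(shape α, rate β) prior on the exponential rate λ, the posterior after n observations with total T = Σxᵢ is Gamma(α+n, β+T).
Posterior: Gamma(6.8+8, 18.6+3.9) = Gamma(14.8, 22.5).
Posterior α = 14.8.

14.8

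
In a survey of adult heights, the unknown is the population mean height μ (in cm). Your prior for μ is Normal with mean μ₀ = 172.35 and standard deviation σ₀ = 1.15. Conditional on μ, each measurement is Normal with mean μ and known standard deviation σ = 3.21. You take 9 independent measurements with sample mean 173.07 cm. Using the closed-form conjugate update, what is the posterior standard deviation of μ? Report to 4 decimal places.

0.7834

For Normal data with known variance σ², a Normal(μ₀, σ₀²) prior on μ is conjugate. Posterior precision = 1/σ₀² + n/σ²; posterior mean is the precision-weighted average of μ₀ and x̄.
σ₀² = 1.15² = 1.3225, σ² = 3.21² = 10.3041; σ² + n·σ₀² = 10.3041 + 9·1.3225 = 22.2066.
Posterior precision = 1/σ₀² + n/σ² = 1/1.3225 + 9/10.3041 = (σ² + n·σ₀²)/(σ₀²σ²) = 22.2066/(1.3225·10.3041); posterior variance σₙ² = σ₀²σ²/(σ² + n·σ₀²) = 1.3225·10.3041/22.2066 = 0.613654.
Posterior SD = √σₙ² = √(1.3225·10.3041/22.2066) = 0.7834.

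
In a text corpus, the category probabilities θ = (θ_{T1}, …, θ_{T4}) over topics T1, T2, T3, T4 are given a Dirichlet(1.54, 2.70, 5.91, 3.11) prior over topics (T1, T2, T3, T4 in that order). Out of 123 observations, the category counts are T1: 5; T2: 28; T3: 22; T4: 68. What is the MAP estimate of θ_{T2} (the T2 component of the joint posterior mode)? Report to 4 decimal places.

0.2246

The Dirichlet prior is conjugate to the Multinomial likelihood: each posterior αⱼ = prior αⱼ + observed count nⱼ.
Posterior concentration: (6.54, 30.70, 27.91, 71.11), total = 136.26.
Joint mode component: (α_{T2}−1)/(Σα−K) = 29.70/132.26 = 0.2246.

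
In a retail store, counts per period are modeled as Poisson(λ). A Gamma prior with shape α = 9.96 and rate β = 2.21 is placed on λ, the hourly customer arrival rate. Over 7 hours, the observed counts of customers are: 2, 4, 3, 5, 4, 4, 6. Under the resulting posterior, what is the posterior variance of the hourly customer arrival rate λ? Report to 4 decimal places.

0.4475

With a Gamma(shape α, rate β) prior, the Poisson likelihood is conjugate: the posterior is Gamma(α + ΣXᵢ, β + n).
Sum of counts S = 28 over n = 7 hours.
Posterior: Gamma(α+S, β+n) = Gamma(9.96+28, 2.21+7) = Gamma(37.96, 9.21).
Var = α/β² = 37.96/9.21² = 0.4475.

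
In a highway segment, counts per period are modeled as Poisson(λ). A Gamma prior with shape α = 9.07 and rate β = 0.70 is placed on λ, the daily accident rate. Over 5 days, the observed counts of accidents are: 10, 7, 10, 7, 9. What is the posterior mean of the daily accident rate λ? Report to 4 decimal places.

With a Gamma(shape α, rate β) prior, the Poisson likelihood is conjugate: the posterior is Gamma(α + ΣXᵢ, β + n).
Sum of counts S = 43 over n = 5 days.
Posterior: Gamma(α+S, β+n) = Gamma(9.07+43, 0.70+5) = Gamma(52.07, 5.70).
Posterior mean = α/β = 52.07/5.70 = 9.1351.

9.1351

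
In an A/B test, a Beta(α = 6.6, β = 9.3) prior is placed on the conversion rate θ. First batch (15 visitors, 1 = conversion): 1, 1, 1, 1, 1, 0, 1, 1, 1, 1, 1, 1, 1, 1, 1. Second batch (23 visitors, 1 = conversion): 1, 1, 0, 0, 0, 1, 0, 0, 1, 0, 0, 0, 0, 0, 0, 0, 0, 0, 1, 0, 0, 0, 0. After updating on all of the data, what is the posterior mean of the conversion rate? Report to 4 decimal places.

0.4750

The Beta prior is conjugate to a Binomial/Bernoulli likelihood; the update adds successes to α and failures to β.
After batch 1: Beta(6.6+14, 9.3+1) = Beta(20.6, 10.3).
After batch 2: Beta(20.6+5, 10.3+18) = Beta(25.6, 28.3).
Posterior mean = α/(α+β) = 25.6/53.9 = 0.4750.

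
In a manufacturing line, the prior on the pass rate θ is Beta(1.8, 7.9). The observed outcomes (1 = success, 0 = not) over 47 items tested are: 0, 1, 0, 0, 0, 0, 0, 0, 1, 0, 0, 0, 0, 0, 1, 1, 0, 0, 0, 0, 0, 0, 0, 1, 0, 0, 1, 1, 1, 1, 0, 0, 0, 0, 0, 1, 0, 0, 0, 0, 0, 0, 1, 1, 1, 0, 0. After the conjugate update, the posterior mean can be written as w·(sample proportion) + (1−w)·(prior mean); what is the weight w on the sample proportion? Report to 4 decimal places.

The Beta prior is conjugate to a Binomial/Bernoulli likelihood; the update adds successes to α and failures to β.
Posterior mean = (α₀+k)/(α₀+β₀+n) = [n/(α₀+β₀+n)]·(k/n) + [(α₀+β₀)/(α₀+β₀+n)]·α₀/(α₀+β₀), so only n and the prior enter the weight.
The weight on the data is w = n/(α₀+β₀+n) = 47/(1.8+7.9+47) = 47/56.7 = 0.8289.

0.8289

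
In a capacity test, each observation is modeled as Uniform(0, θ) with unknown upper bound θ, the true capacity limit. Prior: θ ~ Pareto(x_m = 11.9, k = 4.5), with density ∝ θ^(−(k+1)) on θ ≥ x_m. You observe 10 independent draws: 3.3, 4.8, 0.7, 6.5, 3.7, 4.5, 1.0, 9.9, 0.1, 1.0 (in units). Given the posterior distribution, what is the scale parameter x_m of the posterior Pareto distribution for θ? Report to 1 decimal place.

A Pareto(scale x_m, shape k) prior on the upper bound θ of Uniform(0, θ) is conjugate: posterior is Pareto(max(x_m, max xᵢ), k + n).
Sample maximum = 9.9; prior scale x_m = 11.9 → posterior scale = max = 11.9.
Posterior shape = 4.5 + 10 = 14.5.
Posterior scale x_m = 11.9.

11.9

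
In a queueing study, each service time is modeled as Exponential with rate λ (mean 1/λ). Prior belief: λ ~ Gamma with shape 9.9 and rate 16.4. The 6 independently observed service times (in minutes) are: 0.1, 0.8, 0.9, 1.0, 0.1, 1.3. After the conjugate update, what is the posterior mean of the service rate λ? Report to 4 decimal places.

With a Gamma(shape α, rate β) prior on the exponential rate λ, the posterior after n observations with total T = Σxᵢ is Gamma(α+n, β+T).
Sum of observations T = 4.2 minutes; n = 6.
Posterior: Gamma(9.9+6, 16.4+4.2) = Gamma(15.9, 20.6).
Posterior mean of λ = α/β = 15.9/20.6 = 0.7718.

0.7718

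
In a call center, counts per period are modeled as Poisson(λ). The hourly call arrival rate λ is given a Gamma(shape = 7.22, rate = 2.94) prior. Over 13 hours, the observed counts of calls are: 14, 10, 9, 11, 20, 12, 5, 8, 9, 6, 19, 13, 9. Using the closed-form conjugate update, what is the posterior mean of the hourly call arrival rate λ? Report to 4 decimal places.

With a Gamma(shape α, rate β) prior, the Poisson likelihood is conjugate: the posterior is Gamma(α + ΣXᵢ, β + n).
Sum of counts S = 145 over n = 13 hours.
Posterior: Gamma(α+S, β+n) = Gamma(7.22+145, 2.94+13) = Gamma(152.22, 15.94).
Posterior mean = α/β = 152.22/15.94 = 9.5496.

9.5496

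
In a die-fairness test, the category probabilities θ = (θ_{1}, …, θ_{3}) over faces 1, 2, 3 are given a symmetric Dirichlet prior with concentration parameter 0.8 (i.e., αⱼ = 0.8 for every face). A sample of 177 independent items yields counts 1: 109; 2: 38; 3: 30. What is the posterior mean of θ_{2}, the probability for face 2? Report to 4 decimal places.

0.2163

The Dirichlet prior is conjugate to the Multinomial likelihood: each posterior αⱼ = prior αⱼ + observed count nⱼ.
Posterior concentration: (109.8, 38.8, 30.8), total = 179.4.
E[θ_{2}|data] = α_{2}/Σα = 38.8/179.4 = 0.2163.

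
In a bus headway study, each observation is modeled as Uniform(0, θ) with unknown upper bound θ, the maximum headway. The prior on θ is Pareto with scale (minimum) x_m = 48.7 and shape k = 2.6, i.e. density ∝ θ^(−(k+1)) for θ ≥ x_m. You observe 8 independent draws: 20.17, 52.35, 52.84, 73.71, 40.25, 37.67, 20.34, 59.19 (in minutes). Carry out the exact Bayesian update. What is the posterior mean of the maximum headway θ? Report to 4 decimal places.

81.3881

A Pareto(scale x_m, shape k) prior on the upper bound θ of Uniform(0, θ) is conjugate: posterior is Pareto(max(x_m, max xᵢ), k + n).
Sample maximum = 73.71; prior scale x_m = 48.7 → posterior scale = max = 73.71.
Posterior shape = 2.6 + 8 = 10.6.
E[θ|data] = k·x_m/(k−1) = 10.6·73.71/9.6 = 81.3881.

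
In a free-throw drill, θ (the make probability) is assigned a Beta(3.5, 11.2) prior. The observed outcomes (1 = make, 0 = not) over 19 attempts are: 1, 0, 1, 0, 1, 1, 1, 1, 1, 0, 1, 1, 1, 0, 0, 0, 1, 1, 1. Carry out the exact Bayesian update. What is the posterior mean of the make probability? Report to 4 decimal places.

The Beta prior is conjugate to a Binomial/Bernoulli likelihood; the update adds successes to α and failures to β.
Posterior: Beta(α+k, β+n−k) = Beta(3.5+13, 11.2+6) = Beta(16.5, 17.2).
Posterior mean = α/(α+β) = 16.5/33.7 = 0.4896.

0.4896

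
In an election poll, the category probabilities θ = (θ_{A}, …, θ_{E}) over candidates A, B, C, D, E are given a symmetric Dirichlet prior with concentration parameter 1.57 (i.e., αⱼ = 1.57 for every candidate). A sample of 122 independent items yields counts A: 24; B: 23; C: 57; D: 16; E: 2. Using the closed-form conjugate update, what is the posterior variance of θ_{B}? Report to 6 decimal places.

The Dirichlet prior is conjugate to the Multinomial likelihood: each posterior αⱼ = prior αⱼ + observed count nⱼ.
Posterior concentration: (25.57, 24.57, 58.57, 17.57, 3.57), total = 129.85.
Var[θ_j] = α_j(Σα−α_j)/((Σα)²(Σα+1)) = 24.57·105.28/(129.85²·130.85) = 0.001172.

0.001172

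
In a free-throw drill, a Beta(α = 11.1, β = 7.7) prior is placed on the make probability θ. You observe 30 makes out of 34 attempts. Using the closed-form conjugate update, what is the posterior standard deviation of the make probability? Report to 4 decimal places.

The Beta prior is conjugate to a Binomial/Bernoulli likelihood; the update adds successes to α and failures to β.
Posterior: Beta(α+k, β+n−k) = Beta(11.1+30, 7.7+4) = Beta(41.1, 11.7).
Var = αβ/((α+β)²(α+β+1)) = 41.1·11.7/(52.8²·53.8) = 0.00320610; SD = √0.00320610 = 0.0566.

0.0566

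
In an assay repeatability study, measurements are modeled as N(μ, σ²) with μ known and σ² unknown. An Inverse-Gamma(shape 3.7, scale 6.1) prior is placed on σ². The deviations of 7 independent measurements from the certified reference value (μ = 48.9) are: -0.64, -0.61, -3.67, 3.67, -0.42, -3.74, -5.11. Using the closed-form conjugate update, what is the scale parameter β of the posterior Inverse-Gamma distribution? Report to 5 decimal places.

With known mean μ and an Inverse-Gamma(α, β) prior on σ², the Normal likelihood is conjugate: posterior is Inv-Gamma(α + n/2, β + Σ(xᵢ−μ)²/2).
Σ(xᵢ−μ)² = (-0.64)² + (-0.61)² + (-3.67)² + (3.67)² + (-0.42)² + (-3.74)² + (-5.11)² = 67.9956.
Posterior: Inv-Gamma(3.7 + 7/2, 6.1 + 67.9956/2) = Inv-Gamma(7.20, 40.09780).
Posterior β = 40.09780.

40.09780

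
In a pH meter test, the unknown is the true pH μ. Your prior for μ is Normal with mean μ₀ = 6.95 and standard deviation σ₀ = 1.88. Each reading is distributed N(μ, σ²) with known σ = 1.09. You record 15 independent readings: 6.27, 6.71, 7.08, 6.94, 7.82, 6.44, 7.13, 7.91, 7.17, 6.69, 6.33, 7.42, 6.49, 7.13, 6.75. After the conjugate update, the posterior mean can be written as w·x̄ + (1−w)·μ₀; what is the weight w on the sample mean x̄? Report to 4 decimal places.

For Normal data with known variance σ², a Normal(μ₀, σ₀²) prior on μ is conjugate. Posterior precision = 1/σ₀² + n/σ²; posterior mean is the precision-weighted average of μ₀ and x̄.
σ₀² = 1.88² = 3.5344, σ² = 1.09² = 1.1881. Prior precision 1/σ₀² = 1/3.5344; data precision n/σ² = 15/1.1881.
w = (n/σ²)/(1/σ₀² + n/σ²) = n·σ₀²/(σ² + n·σ₀²) = 15·3.5344/(1.1881 + 15·3.5344) = 53.016/54.2041 = 0.9781.

0.9781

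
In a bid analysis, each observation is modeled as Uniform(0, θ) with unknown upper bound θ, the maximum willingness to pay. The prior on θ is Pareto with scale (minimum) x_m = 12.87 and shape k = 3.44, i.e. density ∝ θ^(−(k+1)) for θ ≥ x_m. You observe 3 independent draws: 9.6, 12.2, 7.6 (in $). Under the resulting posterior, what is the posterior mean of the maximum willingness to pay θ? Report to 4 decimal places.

A Pareto(scale x_m, shape k) prior on the upper bound θ of Uniform(0, θ) is conjugate: posterior is Pareto(max(x_m, max xᵢ), k + n).
Sample maximum = 12.2; prior scale x_m = 12.87 → posterior scale = max = 12.87.
Posterior shape = 3.44 + 3 = 6.44.
E[θ|data] = k·x_m/(k−1) = 6.44·12.87/5.44 = 15.2358.

15.2358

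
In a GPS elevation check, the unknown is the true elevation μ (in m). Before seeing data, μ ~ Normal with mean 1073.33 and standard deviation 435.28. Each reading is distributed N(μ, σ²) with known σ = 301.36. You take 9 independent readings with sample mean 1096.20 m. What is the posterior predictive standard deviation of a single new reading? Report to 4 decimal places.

For Normal data with known variance σ², a Normal(μ₀, σ₀²) prior on μ is conjugate. Posterior precision = 1/σ₀² + n/σ²; posterior mean is the precision-weighted average of μ₀ and x̄.
σ₀² = 435.28² = 189468.6784, σ² = 301.36² = 90817.8496; σ² + n·σ₀² = 90817.8496 + 9·189468.6784 = 1796035.9552.
Posterior precision = 1/σ₀² + n/σ² = 1/189468.6784 + 9/90817.8496 = (σ² + n·σ₀²)/(σ₀²σ²) = 1796035.9552/(189468.6784·90817.8496); posterior variance σₙ² = σ₀²σ²/(σ² + n·σ₀²) = 189468.6784·90817.8496/1796035.9552 = 9580.619970.
Predictive variance for one new observation = σₙ² + σ² = 189468.6784·90817.8496/1796035.9552 + 90817.8496 = σ²·(σ₀² + 1796035.9552)/1796035.9552 = 90817.8496·1985504.6336/1796035.9552 = 100398.469570; SD = √(90817.8496·1985504.6336/1796035.9552) = 316.8572.

316.8572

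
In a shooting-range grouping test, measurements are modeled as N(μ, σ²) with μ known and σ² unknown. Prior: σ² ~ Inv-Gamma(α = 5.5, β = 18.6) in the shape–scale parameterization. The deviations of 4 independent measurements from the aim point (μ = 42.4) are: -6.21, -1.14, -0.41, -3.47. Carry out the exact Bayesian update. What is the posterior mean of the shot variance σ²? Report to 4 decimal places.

6.8671

With known mean μ and an Inverse-Gamma(α, β) prior on σ², the Normal likelihood is conjugate: posterior is Inv-Gamma(α + n/2, β + Σ(xᵢ−μ)²/2).
Σ(xᵢ−μ)² = (-6.21)² + (-1.14)² + (-0.41)² + (-3.47)² = 52.0727.
Posterior: Inv-Gamma(5.5 + 4/2, 18.6 + 52.0727/2) = Inv-Gamma(7.50, 44.63635).
E[σ²|data] = β/(α−1) = 44.63635/6.50 = 6.8671.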